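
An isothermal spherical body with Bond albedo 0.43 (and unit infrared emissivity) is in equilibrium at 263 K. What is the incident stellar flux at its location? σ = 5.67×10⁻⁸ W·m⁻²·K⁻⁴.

(1−a)S·πr² = σ·4πr²·T⁴ ⇒ S = 4σT⁴/(1−a).
S = 4·5.67×10⁻⁸·4.784×10⁹/0.570.

S ≈ 1900 W/m²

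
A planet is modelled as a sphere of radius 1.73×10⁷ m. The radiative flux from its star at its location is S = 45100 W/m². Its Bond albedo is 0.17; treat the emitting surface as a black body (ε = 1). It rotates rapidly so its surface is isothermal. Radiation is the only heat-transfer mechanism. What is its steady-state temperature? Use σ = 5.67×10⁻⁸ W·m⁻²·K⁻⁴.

T ≈ 637 K

At equilibrium, absorbed power = emitted power.
Absorbing cross-section = πr² = 9.402×10¹⁴ m²; emitting surface = 4πr² = 3.761×10¹⁵ m² (ratio 4).
(1−a)S·A_cross = εσ·A_surf·T⁴  ⇒  T⁴ = (1−a)S/(4σ).
T⁴ = 0.830·45100/(4·5.67×10⁻⁸) = 1.650×10¹¹ K⁴.
T = (1.650×10¹¹)^(1/4).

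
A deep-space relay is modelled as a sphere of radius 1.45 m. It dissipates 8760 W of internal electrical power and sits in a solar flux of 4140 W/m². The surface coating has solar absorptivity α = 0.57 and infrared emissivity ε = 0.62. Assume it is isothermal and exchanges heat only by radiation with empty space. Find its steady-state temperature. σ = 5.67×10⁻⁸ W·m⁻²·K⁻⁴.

T ≈ 402 K

At steady state, absorbed solar power + internal power = radiated power.
Absorbed: α·S·A_cross = 0.57·4140·6.605 = 15590 W (cross-section πr²).
Total input = 15590 + 8760 = 24350 W.
Radiated: εσ·A_surf·T⁴ with A_surf = 4πr² = 26.42 m².
T⁴ = 24350/(0.62·5.67×10⁻⁸·26.42) = 2.621×10¹⁰ K⁴.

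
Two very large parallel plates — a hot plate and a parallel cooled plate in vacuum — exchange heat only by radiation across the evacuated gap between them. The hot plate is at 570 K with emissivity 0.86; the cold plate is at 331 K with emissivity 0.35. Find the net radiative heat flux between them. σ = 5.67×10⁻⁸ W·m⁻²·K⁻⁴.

For two infinite grey parallel plates, q = σ(T₁⁴ − T₂⁴)/(1/ε₁ + 1/ε₂ − 1).
T₁⁴ − T₂⁴ = 1.056×10¹¹ − 1.200×10¹⁰ = 9.356×10¹⁰ K⁴.
1/ε₁ + 1/ε₂ − 1 = 1.163 + 2.857 − 1 = 3.020.
q = 5.67×10⁻⁸ × 9.356×10¹⁰ / 3.020.

q ≈ 1760 W/m²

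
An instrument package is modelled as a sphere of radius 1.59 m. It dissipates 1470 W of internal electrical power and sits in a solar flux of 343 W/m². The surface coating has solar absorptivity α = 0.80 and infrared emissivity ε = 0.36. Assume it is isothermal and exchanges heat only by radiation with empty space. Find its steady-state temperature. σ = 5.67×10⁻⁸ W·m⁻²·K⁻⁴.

At steady state, absorbed solar power + internal power = radiated power.
Absorbed: α·S·A_cross = 0.80·343·7.942 = 2179 W (cross-section πr²).
Total input = 2179 + 1470 = 3649 W.
Radiated: εσ·A_surf·T⁴ with A_surf = 4πr² = 31.77 m².
T⁴ = 3649/(0.36·5.67×10⁻⁸·31.77) = 5.628×10⁹ K⁴.

T ≈ 274 K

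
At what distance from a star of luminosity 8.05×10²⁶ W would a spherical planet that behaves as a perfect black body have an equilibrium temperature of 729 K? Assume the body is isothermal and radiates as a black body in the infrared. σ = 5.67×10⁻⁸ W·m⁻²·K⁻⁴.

d ≈ 3.16×10¹⁰ m

For an isothermal black-emitting sphere, (1−a)S·πr² = σ·4πr²·T⁴ ⇒ S = 4σT⁴/(1−a).
S = 4·5.67×10⁻⁸·(729)⁴/1.00 = 64060 W/m².
Flux falls as S = L/(4πd²), so d = √(L/(4πS)) = √(8.05×10²⁶/(4π·64060)).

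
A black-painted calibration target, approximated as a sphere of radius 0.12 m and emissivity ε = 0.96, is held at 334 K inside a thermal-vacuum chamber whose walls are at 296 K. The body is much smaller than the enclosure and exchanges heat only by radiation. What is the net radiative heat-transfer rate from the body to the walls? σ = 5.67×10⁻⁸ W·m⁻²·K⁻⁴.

P_net ≈ 47.0 W

For a small grey body in a large enclosure: P_net = εσA(T_body⁴ − T_wall⁴).
A = 4πr² = 0.1810 m²; T_body⁴ − T_wall⁴ = 1.244×10¹⁰ − 7.677×10⁹ = 4.768×10⁹ K⁴.
|P_net| = 0.96·5.67×10⁻⁸·0.1810·4.768×10⁹.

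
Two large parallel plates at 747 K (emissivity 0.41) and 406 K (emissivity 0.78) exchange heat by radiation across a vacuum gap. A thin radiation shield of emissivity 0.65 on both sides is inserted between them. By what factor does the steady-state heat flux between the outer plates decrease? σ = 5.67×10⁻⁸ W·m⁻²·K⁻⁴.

factor ≈ 1.76

Without shield: q₀ = σΔ(T⁴)/(1/ε₁+1/ε₂−1) with denominator 2.721.
With shield the two gaps are in series; the resistances add: (1/ε₁+1/ε_s−1)+(1/ε_s+1/ε₂−1) = 2.977+1.821 = 4.798.
Heat-flux ratio q₀/q = 4.798/2.721.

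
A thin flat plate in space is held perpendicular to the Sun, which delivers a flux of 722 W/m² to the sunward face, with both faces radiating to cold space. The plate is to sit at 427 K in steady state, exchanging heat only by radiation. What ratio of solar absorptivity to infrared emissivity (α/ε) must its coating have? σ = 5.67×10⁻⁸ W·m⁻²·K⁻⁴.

α/ε ≈ 5.22

Balance: αS·A = εσ·2A·T⁴ ⇒ α/ε = 2σT⁴/S.
α/ε = 2·5.67×10⁻⁸·(427)⁴/722 = 2·5.67×10⁻⁸·3.324×10¹⁰/722.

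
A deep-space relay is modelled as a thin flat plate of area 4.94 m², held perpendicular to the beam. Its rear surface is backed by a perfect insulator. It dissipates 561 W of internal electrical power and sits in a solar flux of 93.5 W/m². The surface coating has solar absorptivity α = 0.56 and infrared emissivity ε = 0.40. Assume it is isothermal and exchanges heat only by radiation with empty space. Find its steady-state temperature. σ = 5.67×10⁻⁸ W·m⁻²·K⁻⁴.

T ≈ 292 K

At steady state, absorbed solar power + internal power = radiated power.
Absorbed: α·S·A_cross = 0.56·93.5·4.940 = 258.7 W (cross-section A).
Total input = 258.7 + 561 = 819.7 W.
Radiated: εσ·A_surf·T⁴ with A_surf = A = 4.940 m².
T⁴ = 819.7/(0.40·5.67×10⁻⁸·4.940) = 7.316×10⁹ K⁴.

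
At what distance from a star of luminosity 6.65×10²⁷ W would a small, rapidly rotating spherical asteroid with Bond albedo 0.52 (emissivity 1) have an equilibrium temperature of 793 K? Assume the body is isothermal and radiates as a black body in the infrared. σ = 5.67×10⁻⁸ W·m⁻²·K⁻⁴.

d ≈ 5.32×10¹⁰ m

For an isothermal black-emitting sphere, (1−a)S·πr² = σ·4πr²·T⁴ ⇒ S = 4σT⁴/(1−a).
S = 4·5.67×10⁻⁸·(793)⁴/0.480 = 1.869×10⁵ W/m².
Flux falls as S = L/(4πd²), so d = √(L/(4πS)) = √(6.65×10²⁷/(4π·1.869×10⁵)).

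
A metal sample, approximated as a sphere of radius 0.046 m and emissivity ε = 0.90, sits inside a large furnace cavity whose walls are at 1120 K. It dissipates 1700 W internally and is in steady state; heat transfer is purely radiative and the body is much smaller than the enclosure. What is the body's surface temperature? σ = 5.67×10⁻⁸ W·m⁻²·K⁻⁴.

For a small grey body in a large enclosure, net radiated power = εσA(T⁴ − T_w⁴).
Steady state: P = εσA(T⁴ − T_w⁴) with A = 4πr² = 0.02659 m².
T⁴ = P/(εσA) + T_w⁴ = 1700/(0.90·5.67×10⁻⁸·0.02659) + (1120)⁴
    = 1.253×10¹² + 1.574×10¹² = 2.826×10¹² K⁴.

T ≈ 1300 K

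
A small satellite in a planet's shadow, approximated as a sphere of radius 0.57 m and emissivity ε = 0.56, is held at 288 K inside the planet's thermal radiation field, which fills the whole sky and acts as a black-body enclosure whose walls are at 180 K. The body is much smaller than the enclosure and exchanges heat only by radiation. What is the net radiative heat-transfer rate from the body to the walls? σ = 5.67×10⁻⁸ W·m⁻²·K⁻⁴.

P_net ≈ 756 W

For a small grey body in a large enclosure: P_net = εσA(T_body⁴ − T_wall⁴).
A = 4πr² = 4.083 m²; T_body⁴ − T_wall⁴ = 6.880×10⁹ − 1.050×10⁹ = 5.830×10⁹ K⁴.
|P_net| = 0.56·5.67×10⁻⁸·4.083·5.830×10⁹.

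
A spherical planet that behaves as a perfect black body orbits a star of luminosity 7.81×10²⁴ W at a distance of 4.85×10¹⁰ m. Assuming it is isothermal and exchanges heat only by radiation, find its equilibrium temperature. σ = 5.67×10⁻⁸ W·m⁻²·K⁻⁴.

First find the stellar flux at distance d: S = L/(4πd²) = 7.81×10²⁴/(4π·(4.85×10¹⁰)²) = 264.2 W/m².
For an isothermal sphere, absorbed (1−a)S·πr² = emitted σ·4πr²·T⁴, so T⁴ = (1−a)S/(4σ).
T⁴ = 1.00·264.2/(4·5.67×10⁻⁸) = 1.165×10⁹ K⁴.

T ≈ 185 K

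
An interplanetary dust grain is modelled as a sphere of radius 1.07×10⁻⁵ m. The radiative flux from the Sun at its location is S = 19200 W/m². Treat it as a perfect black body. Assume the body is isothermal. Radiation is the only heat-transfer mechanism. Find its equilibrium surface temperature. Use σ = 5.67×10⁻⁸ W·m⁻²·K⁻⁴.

T ≈ 539 K

At equilibrium, absorbed power = emitted power.
Absorbing cross-section = πr² = 3.597×10⁻¹⁰ m²; emitting surface = 4πr² = 1.439×10⁻⁹ m² (ratio 4).
S·A_cross = εσ·A_surf·T⁴  ⇒  T⁴ = S/(4σ).
T⁴ = 1.00·19200/(4·5.67×10⁻⁸) = 8.466×10¹⁰ K⁴.
T = (8.466×10¹⁰)^(1/4).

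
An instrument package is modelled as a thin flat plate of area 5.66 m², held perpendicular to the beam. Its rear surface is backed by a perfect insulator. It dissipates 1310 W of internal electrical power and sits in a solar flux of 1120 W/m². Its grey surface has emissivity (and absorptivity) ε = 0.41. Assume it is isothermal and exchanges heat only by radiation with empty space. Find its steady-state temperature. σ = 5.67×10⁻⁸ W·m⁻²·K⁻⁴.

At steady state, absorbed solar power + internal power = radiated power.
Absorbed: α·S·A_cross = 0.41·1120·5.660 = 2599 W (cross-section A).
Total input = 2599 + 1310 = 3909 W.
Radiated: εσ·A_surf·T⁴ with A_surf = A = 5.660 m².
T⁴ = 3909/(0.41·5.67×10⁻⁸·5.660) = 2.971×10¹⁰ K⁴.

T ≈ 415 K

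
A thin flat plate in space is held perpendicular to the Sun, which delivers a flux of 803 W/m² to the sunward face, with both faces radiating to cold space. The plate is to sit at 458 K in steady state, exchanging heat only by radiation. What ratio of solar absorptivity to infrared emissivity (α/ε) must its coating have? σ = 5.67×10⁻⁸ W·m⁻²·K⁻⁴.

α/ε ≈ 6.21

Balance: αS·A = εσ·2A·T⁴ ⇒ α/ε = 2σT⁴/S.
α/ε = 2·5.67×10⁻⁸·(458)⁴/803 = 2·5.67×10⁻⁸·4.400×10¹⁰/803.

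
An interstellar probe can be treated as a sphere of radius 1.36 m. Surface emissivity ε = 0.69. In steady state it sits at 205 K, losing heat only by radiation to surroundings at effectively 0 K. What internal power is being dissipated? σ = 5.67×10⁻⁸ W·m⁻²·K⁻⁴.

P ≈ 1610 W

Steady state: P = εσA T⁴.
A = 4πr² = 23.24 m²; T⁴ = (205)⁴ = 1.766×10⁹ K⁴.
P = 0.69 × 5.67×10⁻⁸ × 23.24 × 1.766×10⁹.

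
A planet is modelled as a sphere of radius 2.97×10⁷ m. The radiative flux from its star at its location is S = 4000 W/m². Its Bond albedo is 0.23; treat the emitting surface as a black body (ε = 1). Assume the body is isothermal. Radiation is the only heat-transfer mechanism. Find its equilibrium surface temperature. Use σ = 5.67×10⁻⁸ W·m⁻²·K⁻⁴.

T ≈ 341 K

At equilibrium, absorbed power = emitted power.
Absorbing cross-section = πr² = 2.771×10¹⁵ m²; emitting surface = 4πr² = 1.108×10¹⁶ m² (ratio 4).
(1−a)S·A_cross = εσ·A_surf·T⁴  ⇒  T⁴ = (1−a)S/(4σ).
T⁴ = 0.770·4000/(4·5.67×10⁻⁸) = 1.358×10¹⁰ K⁴.
T = (1.358×10¹⁰)^(1/4).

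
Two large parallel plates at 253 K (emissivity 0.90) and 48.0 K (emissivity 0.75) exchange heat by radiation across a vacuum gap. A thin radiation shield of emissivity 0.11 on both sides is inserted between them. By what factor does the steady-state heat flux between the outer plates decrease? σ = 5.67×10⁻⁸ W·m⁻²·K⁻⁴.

Without shield: q₀ = σΔ(T⁴)/(1/ε₁+1/ε₂−1) with denominator 1.444.
With shield the two gaps are in series; the resistances add: (1/ε₁+1/ε_s−1)+(1/ε_s+1/ε₂−1) = 9.202+9.424 = 18.63.
Heat-flux ratio q₀/q = 18.63/1.444.

factor ≈ 12.9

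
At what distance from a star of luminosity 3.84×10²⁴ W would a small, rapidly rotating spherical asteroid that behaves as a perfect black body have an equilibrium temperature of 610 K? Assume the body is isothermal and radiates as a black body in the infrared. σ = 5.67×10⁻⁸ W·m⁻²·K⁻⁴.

For an isothermal black-emitting sphere, (1−a)S·πr² = σ·4πr²·T⁴ ⇒ S = 4σT⁴/(1−a).
S = 4·5.67×10⁻⁸·(610)⁴/1.00 = 31400 W/m².
Flux falls as S = L/(4πd²), so d = √(L/(4πS)) = √(3.84×10²⁴/(4π·31400)).

d ≈ 3.12×10⁹ m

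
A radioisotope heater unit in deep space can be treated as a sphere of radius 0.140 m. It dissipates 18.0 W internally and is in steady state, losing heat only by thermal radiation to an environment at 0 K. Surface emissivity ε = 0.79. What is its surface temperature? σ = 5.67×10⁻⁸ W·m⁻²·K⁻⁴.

Steady state: internal power = radiated power, P = εσA T⁴.
Radiating area A = 4πr² = 0.2463 m².
T⁴ = P/(εσA) = 18.0/(0.79·5.67×10⁻⁸·0.2463) = 1.632×10⁹ K⁴.
T = (1.632×10⁹)^(1/4).

T ≈ 201 K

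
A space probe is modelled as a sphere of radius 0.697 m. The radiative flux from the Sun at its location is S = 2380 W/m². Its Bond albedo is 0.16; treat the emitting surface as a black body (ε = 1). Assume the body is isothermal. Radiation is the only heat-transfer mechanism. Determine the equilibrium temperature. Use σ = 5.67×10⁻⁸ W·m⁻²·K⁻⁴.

T ≈ 306 K

At equilibrium, absorbed power = emitted power.
Absorbing cross-section = πr² = 1.526 m²; emitting surface = 4πr² = 6.105 m² (ratio 4).
(1−a)S·A_cross = εσ·A_surf·T⁴  ⇒  T⁴ = (1−a)S/(4σ).
T⁴ = 0.840·2380/(4·5.67×10⁻⁸) = 8.815×10⁹ K⁴.
T = (8.815×10⁹)^(1/4).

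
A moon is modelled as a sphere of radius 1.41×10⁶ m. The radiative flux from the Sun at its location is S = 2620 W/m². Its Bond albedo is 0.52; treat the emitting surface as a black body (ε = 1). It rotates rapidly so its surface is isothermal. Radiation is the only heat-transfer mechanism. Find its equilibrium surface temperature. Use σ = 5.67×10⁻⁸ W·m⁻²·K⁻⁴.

T ≈ 273 K

At equilibrium, absorbed power = emitted power.
Absorbing cross-section = πr² = 6.246×10¹² m²; emitting surface = 4πr² = 2.498×10¹³ m² (ratio 4).
(1−a)S·A_cross = εσ·A_surf·T⁴  ⇒  T⁴ = (1−a)S/(4σ).
T⁴ = 0.480·2620/(4·5.67×10⁻⁸) = 5.545×10⁹ K⁴.
T = (5.545×10⁹)^(1/4).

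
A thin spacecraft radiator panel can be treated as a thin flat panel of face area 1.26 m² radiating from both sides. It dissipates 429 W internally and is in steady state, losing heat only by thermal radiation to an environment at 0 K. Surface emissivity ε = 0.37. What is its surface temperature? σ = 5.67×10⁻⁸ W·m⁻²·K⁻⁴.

Steady state: internal power = radiated power, P = εσA T⁴.
Radiating area A = 2·1.26 = 2.520 m².
T⁴ = P/(εσA) = 429/(0.37·5.67×10⁻⁸·2.520) = 8.115×10⁹ K⁴.
T = (8.115×10⁹)^(1/4).

T ≈ 300 K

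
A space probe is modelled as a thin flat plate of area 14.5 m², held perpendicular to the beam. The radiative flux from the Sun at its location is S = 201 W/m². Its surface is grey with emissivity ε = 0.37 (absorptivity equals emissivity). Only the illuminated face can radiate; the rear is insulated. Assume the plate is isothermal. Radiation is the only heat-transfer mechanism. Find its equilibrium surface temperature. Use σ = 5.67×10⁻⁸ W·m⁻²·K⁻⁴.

At equilibrium, absorbed power = emitted power.
Absorbing cross-section = A = 14.50 m²; emitting surface = A = 14.50 m² (ratio 1).
εS·A_cross = εσ·A_surf·T⁴  ⇒  T⁴ = S/(1σ)   (ε cancels).
T⁴ = 201/(1·5.67×10⁻⁸) = 3.545×10⁹ K⁴.
T = (3.545×10⁹)^(1/4).

T ≈ 244 K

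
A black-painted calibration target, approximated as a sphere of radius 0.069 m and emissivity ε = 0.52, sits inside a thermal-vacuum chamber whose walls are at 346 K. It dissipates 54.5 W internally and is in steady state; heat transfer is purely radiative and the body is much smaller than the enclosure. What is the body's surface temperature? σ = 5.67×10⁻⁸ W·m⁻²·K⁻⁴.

For a small grey body in a large enclosure, net radiated power = εσA(T⁴ − T_w⁴).
Steady state: P = εσA(T⁴ − T_w⁴) with A = 4πr² = 0.05983 m².
T⁴ = P/(εσA) + T_w⁴ = 54.5/(0.52·5.67×10⁻⁸·0.05983) + (346)⁴
    = 3.090×10¹⁰ + 1.433×10¹⁰ = 4.523×10¹⁰ K⁴.

T ≈ 461 K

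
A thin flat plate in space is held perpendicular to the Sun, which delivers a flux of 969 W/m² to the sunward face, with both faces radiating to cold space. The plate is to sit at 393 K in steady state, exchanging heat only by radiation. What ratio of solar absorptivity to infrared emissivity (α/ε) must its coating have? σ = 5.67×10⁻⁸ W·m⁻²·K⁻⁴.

Balance: αS·A = εσ·2A·T⁴ ⇒ α/ε = 2σT⁴/S.
α/ε = 2·5.67×10⁻⁸·(393)⁴/969 = 2·5.67×10⁻⁸·2.385×10¹⁰/969.

α/ε ≈ 2.79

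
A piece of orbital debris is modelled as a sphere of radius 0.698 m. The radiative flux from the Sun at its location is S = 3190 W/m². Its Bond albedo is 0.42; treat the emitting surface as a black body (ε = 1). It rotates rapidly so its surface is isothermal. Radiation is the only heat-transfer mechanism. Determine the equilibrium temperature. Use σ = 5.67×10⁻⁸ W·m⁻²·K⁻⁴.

T ≈ 301 K

At equilibrium, absorbed power = emitted power.
Absorbing cross-section = πr² = 1.531 m²; emitting surface = 4πr² = 6.122 m² (ratio 4).
(1−a)S·A_cross = εσ·A_surf·T⁴  ⇒  T⁴ = (1−a)S/(4σ).
T⁴ = 0.580·3190/(4·5.67×10⁻⁸) = 8.158×10⁹ K⁴.
T = (8.158×10⁹)^(1/4).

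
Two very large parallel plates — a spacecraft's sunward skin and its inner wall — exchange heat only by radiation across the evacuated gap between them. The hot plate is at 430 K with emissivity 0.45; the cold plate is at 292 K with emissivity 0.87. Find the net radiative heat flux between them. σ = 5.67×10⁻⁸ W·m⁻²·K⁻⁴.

For two infinite grey parallel plates, q = σ(T₁⁴ − T₂⁴)/(1/ε₁ + 1/ε₂ − 1).
T₁⁴ − T₂⁴ = 3.419×10¹⁰ − 7.270×10⁹ = 2.692×10¹⁰ K⁴.
1/ε₁ + 1/ε₂ − 1 = 2.222 + 1.149 − 1 = 2.372.
q = 5.67×10⁻⁸ × 2.692×10¹⁰ / 2.372.

q ≈ 644 W/m²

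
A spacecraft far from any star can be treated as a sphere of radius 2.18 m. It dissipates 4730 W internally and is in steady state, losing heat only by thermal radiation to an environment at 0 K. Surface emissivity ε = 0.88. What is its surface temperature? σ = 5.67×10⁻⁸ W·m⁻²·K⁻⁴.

T ≈ 200 K

Steady state: internal power = radiated power, P = εσA T⁴.
Radiating area A = 4πr² = 59.72 m².
T⁴ = P/(εσA) = 4730/(0.88·5.67×10⁻⁸·59.72) = 1.587×10⁹ K⁴.
T = (1.587×10⁹)^(1/4).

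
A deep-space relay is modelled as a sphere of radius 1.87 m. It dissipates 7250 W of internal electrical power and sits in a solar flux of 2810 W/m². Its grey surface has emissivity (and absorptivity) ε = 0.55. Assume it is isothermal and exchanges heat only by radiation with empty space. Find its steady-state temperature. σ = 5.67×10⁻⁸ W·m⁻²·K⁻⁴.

At steady state, absorbed solar power + internal power = radiated power.
Absorbed: α·S·A_cross = 0.55·2810·10.99 = 16980 W (cross-section πr²).
Total input = 16980 + 7250 = 24230 W.
Radiated: εσ·A_surf·T⁴ with A_surf = 4πr² = 43.94 m².
T⁴ = 24230/(0.55·5.67×10⁻⁸·43.94) = 1.768×10¹⁰ K⁴.

T ≈ 365 K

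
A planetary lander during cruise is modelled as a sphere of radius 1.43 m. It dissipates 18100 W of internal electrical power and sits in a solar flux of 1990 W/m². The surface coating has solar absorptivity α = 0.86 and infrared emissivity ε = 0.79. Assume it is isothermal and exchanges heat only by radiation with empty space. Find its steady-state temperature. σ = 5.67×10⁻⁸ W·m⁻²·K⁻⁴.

At steady state, absorbed solar power + internal power = radiated power.
Absorbed: α·S·A_cross = 0.86·1990·6.424 = 10990 W (cross-section πr²).
Total input = 10990 + 18100 = 29090 W.
Radiated: εσ·A_surf·T⁴ with A_surf = 4πr² = 25.70 m².
T⁴ = 29090/(0.79·5.67×10⁻⁸·25.70) = 2.528×10¹⁰ K⁴.

T ≈ 399 K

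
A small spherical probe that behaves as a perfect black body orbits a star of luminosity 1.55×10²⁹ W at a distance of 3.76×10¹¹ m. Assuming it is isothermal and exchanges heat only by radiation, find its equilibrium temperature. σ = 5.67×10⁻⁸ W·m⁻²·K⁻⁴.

First find the stellar flux at distance d: S = L/(4πd²) = 1.55×10²⁹/(4π·(3.76×10¹¹)²) = 87250 W/m².
For an isothermal sphere, absorbed (1−a)S·πr² = emitted σ·4πr²·T⁴, so T⁴ = (1−a)S/(4σ).
T⁴ = 1.00·87250/(4·5.67×10⁻⁸) = 3.847×10¹¹ K⁴.

T ≈ 788 K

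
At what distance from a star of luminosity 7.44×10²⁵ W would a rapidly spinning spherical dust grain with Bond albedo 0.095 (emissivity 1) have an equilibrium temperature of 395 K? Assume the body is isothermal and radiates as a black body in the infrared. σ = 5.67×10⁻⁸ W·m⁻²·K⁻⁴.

For an isothermal black-emitting sphere, (1−a)S·πr² = σ·4πr²·T⁴ ⇒ S = 4σT⁴/(1−a).
S = 4·5.67×10⁻⁸·(395)⁴/0.905 = 6101 W/m².
Flux falls as S = L/(4πd²), so d = √(L/(4πS)) = √(7.44×10²⁵/(4π·6101)).

d ≈ 3.12×10¹⁰ m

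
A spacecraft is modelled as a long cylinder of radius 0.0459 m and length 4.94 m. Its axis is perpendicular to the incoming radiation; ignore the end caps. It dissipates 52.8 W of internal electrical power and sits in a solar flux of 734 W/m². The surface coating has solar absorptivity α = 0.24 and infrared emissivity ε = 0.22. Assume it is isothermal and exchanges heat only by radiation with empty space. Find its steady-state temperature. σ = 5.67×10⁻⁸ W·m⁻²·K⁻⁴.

At steady state, absorbed solar power + internal power = radiated power.
Absorbed: α·S·A_cross = 0.24·734·0.4535 = 79.89 W (cross-section 2rL).
Total input = 79.89 + 52.8 = 132.7 W.
Radiated: εσ·A_surf·T⁴ with A_surf = 2πrL = 1.425 m².
T⁴ = 132.7/(0.22·5.67×10⁻⁸·1.425) = 7.466×10⁹ K⁴.

T ≈ 294 K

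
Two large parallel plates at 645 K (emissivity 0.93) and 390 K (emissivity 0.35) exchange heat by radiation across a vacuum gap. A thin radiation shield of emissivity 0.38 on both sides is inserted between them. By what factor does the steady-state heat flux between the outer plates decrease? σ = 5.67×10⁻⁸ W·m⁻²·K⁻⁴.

Without shield: q₀ = σΔ(T⁴)/(1/ε₁+1/ε₂−1) with denominator 2.932.
With shield the two gaps are in series; the resistances add: (1/ε₁+1/ε_s−1)+(1/ε_s+1/ε₂−1) = 2.707+4.489 = 7.196.
Heat-flux ratio q₀/q = 7.196/2.932.

factor ≈ 2.45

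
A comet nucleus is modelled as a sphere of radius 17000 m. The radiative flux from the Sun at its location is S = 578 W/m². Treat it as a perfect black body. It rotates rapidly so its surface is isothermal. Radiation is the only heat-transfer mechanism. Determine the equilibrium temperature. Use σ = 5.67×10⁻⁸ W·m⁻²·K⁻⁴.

T ≈ 225 K

At equilibrium, absorbed power = emitted power.
Absorbing cross-section = πr² = 9.079×10⁸ m²; emitting surface = 4πr² = 3.632×10⁹ m² (ratio 4).
S·A_cross = εσ·A_surf·T⁴  ⇒  T⁴ = S/(4σ).
T⁴ = 1.00·578/(4·5.67×10⁻⁸) = 2.549×10⁹ K⁴.
T = (2.549×10⁹)^(1/4).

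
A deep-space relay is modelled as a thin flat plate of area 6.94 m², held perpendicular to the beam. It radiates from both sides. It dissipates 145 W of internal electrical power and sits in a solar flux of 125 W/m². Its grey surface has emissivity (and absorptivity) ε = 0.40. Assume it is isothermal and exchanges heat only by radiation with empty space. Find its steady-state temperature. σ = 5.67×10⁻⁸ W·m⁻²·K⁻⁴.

At steady state, absorbed solar power + internal power = radiated power.
Absorbed: α·S·A_cross = 0.40·125·6.940 = 347.0 W (cross-section A).
Total input = 347.0 + 145 = 492.0 W.
Radiated: εσ·A_surf·T⁴ with A_surf = 2A = 13.88 m².
T⁴ = 492.0/(0.40·5.67×10⁻⁸·13.88) = 1.563×10⁹ K⁴.

T ≈ 199 K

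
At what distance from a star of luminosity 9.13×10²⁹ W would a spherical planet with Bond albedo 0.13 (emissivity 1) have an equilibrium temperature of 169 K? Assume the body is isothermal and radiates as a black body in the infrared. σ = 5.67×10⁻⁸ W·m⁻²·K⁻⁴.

For an isothermal black-emitting sphere, (1−a)S·πr² = σ·4πr²·T⁴ ⇒ S = 4σT⁴/(1−a).
S = 4·5.67×10⁻⁸·(169)⁴/0.870 = 212.7 W/m².
Flux falls as S = L/(4πd²), so d = √(L/(4πS)) = √(9.13×10²⁹/(4π·212.7)).

d ≈ 1.85×10¹³ m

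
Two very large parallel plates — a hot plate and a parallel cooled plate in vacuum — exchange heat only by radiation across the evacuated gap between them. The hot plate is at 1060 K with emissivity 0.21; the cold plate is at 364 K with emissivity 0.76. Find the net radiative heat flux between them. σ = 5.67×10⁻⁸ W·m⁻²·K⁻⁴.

For two infinite grey parallel plates, q = σ(T₁⁴ − T₂⁴)/(1/ε₁ + 1/ε₂ − 1).
T₁⁴ − T₂⁴ = 1.262×10¹² − 1.756×10¹⁰ = 1.245×10¹² K⁴.
1/ε₁ + 1/ε₂ − 1 = 4.762 + 1.316 − 1 = 5.078.
q = 5.67×10⁻⁸ × 1.245×10¹² / 5.078.

q ≈ 13900 W/m²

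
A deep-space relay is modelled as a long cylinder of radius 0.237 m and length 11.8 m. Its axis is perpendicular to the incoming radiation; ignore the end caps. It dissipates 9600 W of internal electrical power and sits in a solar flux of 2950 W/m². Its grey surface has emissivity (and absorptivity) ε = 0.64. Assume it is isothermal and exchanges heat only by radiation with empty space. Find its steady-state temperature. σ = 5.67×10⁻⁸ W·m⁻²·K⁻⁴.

At steady state, absorbed solar power + internal power = radiated power.
Absorbed: α·S·A_cross = 0.64·2950·5.593 = 10560 W (cross-section 2rL).
Total input = 10560 + 9600 = 20160 W.
Radiated: εσ·A_surf·T⁴ with A_surf = 2πrL = 17.57 m².
T⁴ = 20160/(0.64·5.67×10⁻⁸·17.57) = 3.162×10¹⁰ K⁴.

T ≈ 422 K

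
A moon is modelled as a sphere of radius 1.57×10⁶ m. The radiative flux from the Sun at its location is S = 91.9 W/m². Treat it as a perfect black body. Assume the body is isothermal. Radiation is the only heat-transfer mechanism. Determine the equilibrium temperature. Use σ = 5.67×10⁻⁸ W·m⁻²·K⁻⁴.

T ≈ 142 K

At equilibrium, absorbed power = emitted power.
Absorbing cross-section = πr² = 7.744×10¹² m²; emitting surface = 4πr² = 3.097×10¹³ m² (ratio 4).
S·A_cross = εσ·A_surf·T⁴  ⇒  T⁴ = S/(4σ).
T⁴ = 1.00·91.9/(4·5.67×10⁻⁸) = 4.052×10⁸ K⁴.
T = (4.052×10⁸)^(1/4).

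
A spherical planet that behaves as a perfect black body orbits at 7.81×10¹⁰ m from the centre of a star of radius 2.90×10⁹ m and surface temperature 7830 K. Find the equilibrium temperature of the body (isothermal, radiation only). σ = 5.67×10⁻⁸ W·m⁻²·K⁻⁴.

T ≈ 1070 K

The star's surface emits σT_*⁴; at distance d the flux is S = σT_*⁴(R_*/d)².
S = 5.67×10⁻⁸·(7830)⁴·(2.90×10⁹/7.81×10¹⁰)² = 2.938×10⁵ W/m².
For an isothermal sphere T⁴ = (1−a)S/(4σ) = 1.296×10¹² K⁴.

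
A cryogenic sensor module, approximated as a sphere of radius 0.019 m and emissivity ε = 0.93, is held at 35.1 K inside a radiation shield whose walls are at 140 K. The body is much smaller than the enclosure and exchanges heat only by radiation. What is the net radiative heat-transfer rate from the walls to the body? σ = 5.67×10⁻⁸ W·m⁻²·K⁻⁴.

For a small grey body in a large enclosure: P_net = εσA(T_body⁴ − T_wall⁴).
A = 4πr² = 0.004536 m²; T_body⁴ − T_wall⁴ = 1.518×10⁶ − 3.842×10⁸ = -3.826×10⁸ K⁴.
|P_net| = 0.93·5.67×10⁻⁸·0.004536·3.826×10⁸.

P_net ≈ 0.0915 W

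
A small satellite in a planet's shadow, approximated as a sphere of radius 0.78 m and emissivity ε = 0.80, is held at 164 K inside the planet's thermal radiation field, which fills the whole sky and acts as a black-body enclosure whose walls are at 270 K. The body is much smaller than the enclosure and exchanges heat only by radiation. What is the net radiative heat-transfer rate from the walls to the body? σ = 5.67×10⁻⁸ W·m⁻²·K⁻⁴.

For a small grey body in a large enclosure: P_net = εσA(T_body⁴ − T_wall⁴).
A = 4πr² = 7.645 m²; T_body⁴ − T_wall⁴ = 7.234×10⁸ − 5.314×10⁹ = -4.591×10⁹ K⁴.
|P_net| = 0.80·5.67×10⁻⁸·7.645·4.591×10⁹.

P_net ≈ 1590 W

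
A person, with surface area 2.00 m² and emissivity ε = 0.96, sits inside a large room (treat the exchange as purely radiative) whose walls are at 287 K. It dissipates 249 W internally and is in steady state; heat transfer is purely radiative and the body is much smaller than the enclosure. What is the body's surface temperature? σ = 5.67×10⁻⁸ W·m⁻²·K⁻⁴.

For a small grey body in a large enclosure, net radiated power = εσA(T⁴ − T_w⁴).
Steady state: P = εσA(T⁴ − T_w⁴) with A = 2.00 m².
T⁴ = P/(εσA) + T_w⁴ = 249/(0.96·5.67×10⁻⁸·2.000) + (287)⁴
    = 2.287×10⁹ + 6.785×10⁹ = 9.072×10⁹ K⁴.

T ≈ 309 K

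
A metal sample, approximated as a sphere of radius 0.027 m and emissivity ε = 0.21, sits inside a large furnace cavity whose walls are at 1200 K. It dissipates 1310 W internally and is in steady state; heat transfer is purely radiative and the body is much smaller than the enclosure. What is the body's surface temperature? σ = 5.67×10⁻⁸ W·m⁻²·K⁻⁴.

For a small grey body in a large enclosure, net radiated power = εσA(T⁴ − T_w⁴).
Steady state: P = εσA(T⁴ − T_w⁴) with A = 4πr² = 0.009161 m².
T⁴ = P/(εσA) + T_w⁴ = 1310/(0.21·5.67×10⁻⁸·0.009161) + (1200)⁴
    = 1.201×10¹³ + 2.074×10¹² = 1.408×10¹³ K⁴.

T ≈ 1940 K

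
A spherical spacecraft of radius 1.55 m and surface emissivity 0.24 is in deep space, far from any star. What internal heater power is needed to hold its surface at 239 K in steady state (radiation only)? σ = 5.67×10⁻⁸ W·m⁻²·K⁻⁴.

P ≈ 1340 W

P = εσ·4πr²·T⁴.
4πr² = 30.19 m²; T⁴ = 3.263×10⁹ K⁴.
P = 0.24·5.67×10⁻⁸·30.19·3.263×10⁹.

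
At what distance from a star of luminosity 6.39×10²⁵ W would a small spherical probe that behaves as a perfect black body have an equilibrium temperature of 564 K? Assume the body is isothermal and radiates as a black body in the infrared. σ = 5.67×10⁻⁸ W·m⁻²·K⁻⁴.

For an isothermal black-emitting sphere, (1−a)S·πr² = σ·4πr²·T⁴ ⇒ S = 4σT⁴/(1−a).
S = 4·5.67×10⁻⁸·(564)⁴/1.00 = 22950 W/m².
Flux falls as S = L/(4πd²), so d = √(L/(4πS)) = √(6.39×10²⁵/(4π·22950)).

d ≈ 1.49×10¹⁰ m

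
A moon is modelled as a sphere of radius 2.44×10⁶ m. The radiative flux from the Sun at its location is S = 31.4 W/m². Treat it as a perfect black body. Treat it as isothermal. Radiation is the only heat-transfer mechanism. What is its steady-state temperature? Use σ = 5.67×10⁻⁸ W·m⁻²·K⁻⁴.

T ≈ 108 K

At equilibrium, absorbed power = emitted power.
Absorbing cross-section = πr² = 1.870×10¹³ m²; emitting surface = 4πr² = 7.482×10¹³ m² (ratio 4).
S·A_cross = εσ·A_surf·T⁴  ⇒  T⁴ = S/(4σ).
T⁴ = 1.00·31.4/(4·5.67×10⁻⁸) = 1.384×10⁸ K⁴.
T = (1.384×10⁸)^(1/4).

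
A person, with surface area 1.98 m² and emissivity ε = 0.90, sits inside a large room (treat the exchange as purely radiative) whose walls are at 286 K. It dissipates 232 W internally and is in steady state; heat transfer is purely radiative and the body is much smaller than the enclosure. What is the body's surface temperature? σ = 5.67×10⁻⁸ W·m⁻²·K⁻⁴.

For a small grey body in a large enclosure, net radiated power = εσA(T⁴ − T_w⁴).
Steady state: P = εσA(T⁴ − T_w⁴) with A = 1.98 m².
T⁴ = P/(εσA) + T_w⁴ = 232/(0.90·5.67×10⁻⁸·1.980) + (286)⁴
    = 2.296×10⁹ + 6.691×10⁹ = 8.987×10⁹ K⁴.

T ≈ 308 K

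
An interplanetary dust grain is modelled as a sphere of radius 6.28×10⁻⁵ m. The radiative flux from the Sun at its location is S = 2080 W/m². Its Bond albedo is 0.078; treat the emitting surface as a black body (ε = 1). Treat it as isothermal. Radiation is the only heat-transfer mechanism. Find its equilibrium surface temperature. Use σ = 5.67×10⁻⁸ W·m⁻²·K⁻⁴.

T ≈ 303 K

At equilibrium, absorbed power = emitted power.
Absorbing cross-section = πr² = 1.239×10⁻⁸ m²; emitting surface = 4πr² = 4.956×10⁻⁸ m² (ratio 4).
(1−a)S·A_cross = εσ·A_surf·T⁴  ⇒  T⁴ = (1−a)S/(4σ).
T⁴ = 0.922·2080/(4·5.67×10⁻⁸) = 8.456×10⁹ K⁴.
T = (8.456×10⁹)^(1/4).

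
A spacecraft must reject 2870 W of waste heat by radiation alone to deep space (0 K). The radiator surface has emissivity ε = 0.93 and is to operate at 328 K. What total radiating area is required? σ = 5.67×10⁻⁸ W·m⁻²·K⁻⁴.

P = εσA T⁴ ⇒ A = P/(εσT⁴).
T⁴ = 1.157×10¹⁰ K⁴.
A = 2870/(0.93 × 5.67×10⁻⁸ × 1.157×10¹⁰).

A ≈ 4.70 m²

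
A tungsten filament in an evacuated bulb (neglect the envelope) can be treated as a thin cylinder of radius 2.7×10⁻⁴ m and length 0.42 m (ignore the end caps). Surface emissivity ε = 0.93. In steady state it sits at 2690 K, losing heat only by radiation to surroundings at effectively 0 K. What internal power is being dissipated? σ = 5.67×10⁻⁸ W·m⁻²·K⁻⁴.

P ≈ 1970 W

Steady state: P = εσA T⁴.
A = 2πrL = 7.125×10⁻⁴ m²; T⁴ = (2690)⁴ = 5.236×10¹³ K⁴.
P = 0.93 × 5.67×10⁻⁸ × 7.125×10⁻⁴ × 5.236×10¹³.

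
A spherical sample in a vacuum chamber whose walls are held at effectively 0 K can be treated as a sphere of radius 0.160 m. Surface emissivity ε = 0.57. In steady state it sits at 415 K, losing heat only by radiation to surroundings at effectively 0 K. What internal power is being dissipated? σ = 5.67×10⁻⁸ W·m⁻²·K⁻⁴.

Steady state: P = εσA T⁴.
A = 4πr² = 0.3217 m²; T⁴ = (415)⁴ = 2.966×10¹⁰ K⁴.
P = 0.57 × 5.67×10⁻⁸ × 0.3217 × 2.966×10¹⁰.

P ≈ 308 W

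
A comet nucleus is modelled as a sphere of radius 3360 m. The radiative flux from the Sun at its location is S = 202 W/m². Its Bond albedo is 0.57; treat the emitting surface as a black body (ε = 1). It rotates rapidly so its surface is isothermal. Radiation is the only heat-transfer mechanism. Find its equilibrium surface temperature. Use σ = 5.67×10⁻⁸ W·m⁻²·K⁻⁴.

T ≈ 140 K

At equilibrium, absorbed power = emitted power.
Absorbing cross-section = πr² = 3.547×10⁷ m²; emitting surface = 4πr² = 1.419×10⁸ m² (ratio 4).
(1−a)S·A_cross = εσ·A_surf·T⁴  ⇒  T⁴ = (1−a)S/(4σ).
T⁴ = 0.430·202/(4·5.67×10⁻⁸) = 3.830×10⁸ K⁴.
T = (3.830×10⁸)^(1/4).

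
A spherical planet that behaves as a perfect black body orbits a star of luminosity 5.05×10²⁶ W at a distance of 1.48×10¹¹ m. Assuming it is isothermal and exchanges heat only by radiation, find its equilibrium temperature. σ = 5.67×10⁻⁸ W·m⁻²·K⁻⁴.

T ≈ 300 K

First find the stellar flux at distance d: S = L/(4πd²) = 5.05×10²⁶/(4π·(1.48×10¹¹)²) = 1835 W/m².
For an isothermal sphere, absorbed (1−a)S·πr² = emitted σ·4πr²·T⁴, so T⁴ = (1−a)S/(4σ).
T⁴ = 1.00·1835/(4·5.67×10⁻⁸) = 8.089×10⁹ K⁴.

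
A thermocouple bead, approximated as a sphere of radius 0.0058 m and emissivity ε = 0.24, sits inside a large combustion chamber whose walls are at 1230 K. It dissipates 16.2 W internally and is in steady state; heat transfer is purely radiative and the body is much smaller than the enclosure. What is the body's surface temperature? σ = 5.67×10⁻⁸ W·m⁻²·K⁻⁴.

For a small grey body in a large enclosure, net radiated power = εσA(T⁴ − T_w⁴).
Steady state: P = εσA(T⁴ − T_w⁴) with A = 4πr² = 4.227×10⁻⁴ m².
T⁴ = P/(εσA) + T_w⁴ = 16.2/(0.24·5.67×10⁻⁸·4.227×10⁻⁴) + (1230)⁴
    = 2.816×10¹² + 2.289×10¹² = 5.105×10¹² K⁴.

T ≈ 1500 K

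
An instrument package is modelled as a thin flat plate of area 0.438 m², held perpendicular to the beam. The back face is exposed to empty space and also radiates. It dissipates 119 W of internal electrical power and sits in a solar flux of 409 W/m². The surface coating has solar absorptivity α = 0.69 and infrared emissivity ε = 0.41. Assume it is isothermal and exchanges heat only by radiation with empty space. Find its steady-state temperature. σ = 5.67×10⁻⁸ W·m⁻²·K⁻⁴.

At steady state, absorbed solar power + internal power = radiated power.
Absorbed: α·S·A_cross = 0.69·409·0.4380 = 123.6 W (cross-section A).
Total input = 123.6 + 119 = 242.6 W.
Radiated: εσ·A_surf·T⁴ with A_surf = 2A = 0.8760 m².
T⁴ = 242.6/(0.41·5.67×10⁻⁸·0.8760) = 1.191×10¹⁰ K⁴.

T ≈ 330 K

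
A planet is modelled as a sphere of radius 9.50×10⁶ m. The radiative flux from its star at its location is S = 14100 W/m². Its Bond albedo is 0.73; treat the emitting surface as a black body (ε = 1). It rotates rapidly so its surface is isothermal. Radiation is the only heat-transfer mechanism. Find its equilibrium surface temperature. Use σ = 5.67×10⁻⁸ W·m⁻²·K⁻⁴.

At equilibrium, absorbed power = emitted power.
Absorbing cross-section = πr² = 2.835×10¹⁴ m²; emitting surface = 4πr² = 1.134×10¹⁵ m² (ratio 4).
(1−a)S·A_cross = εσ·A_surf·T⁴  ⇒  T⁴ = (1−a)S/(4σ).
T⁴ = 0.270·14100/(4·5.67×10⁻⁸) = 1.679×10¹⁰ K⁴.
T = (1.679×10¹⁰)^(1/4).

T ≈ 360 K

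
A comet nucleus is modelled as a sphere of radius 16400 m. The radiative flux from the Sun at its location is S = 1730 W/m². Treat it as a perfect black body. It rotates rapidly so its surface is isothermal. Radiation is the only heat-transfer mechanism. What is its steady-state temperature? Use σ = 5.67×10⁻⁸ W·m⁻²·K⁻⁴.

T ≈ 296 K

At equilibrium, absorbed power = emitted power.
Absorbing cross-section = πr² = 8.450×10⁸ m²; emitting surface = 4πr² = 3.380×10⁹ m² (ratio 4).
S·A_cross = εσ·A_surf·T⁴  ⇒  T⁴ = S/(4σ).
T⁴ = 1.00·1730/(4·5.67×10⁻⁸) = 7.628×10⁹ K⁴.
T = (7.628×10⁹)^(1/4).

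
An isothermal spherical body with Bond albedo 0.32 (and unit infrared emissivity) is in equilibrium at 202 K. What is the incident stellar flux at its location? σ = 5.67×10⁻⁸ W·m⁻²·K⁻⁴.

(1−a)S·πr² = σ·4πr²·T⁴ ⇒ S = 4σT⁴/(1−a).
S = 4·5.67×10⁻⁸·1.665×10⁹/0.680.

S ≈ 555 W/m²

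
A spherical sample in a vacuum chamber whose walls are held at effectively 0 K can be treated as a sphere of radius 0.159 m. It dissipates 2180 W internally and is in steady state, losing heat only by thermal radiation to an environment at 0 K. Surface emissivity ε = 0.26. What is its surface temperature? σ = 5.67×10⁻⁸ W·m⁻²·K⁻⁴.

Steady state: internal power = radiated power, P = εσA T⁴.
Radiating area A = 4πr² = 0.3177 m².
T⁴ = P/(εσA) = 2180/(0.26·5.67×10⁻⁸·0.3177) = 4.655×10¹¹ K⁴.
T = (4.655×10¹¹)^(1/4).

T ≈ 826 K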